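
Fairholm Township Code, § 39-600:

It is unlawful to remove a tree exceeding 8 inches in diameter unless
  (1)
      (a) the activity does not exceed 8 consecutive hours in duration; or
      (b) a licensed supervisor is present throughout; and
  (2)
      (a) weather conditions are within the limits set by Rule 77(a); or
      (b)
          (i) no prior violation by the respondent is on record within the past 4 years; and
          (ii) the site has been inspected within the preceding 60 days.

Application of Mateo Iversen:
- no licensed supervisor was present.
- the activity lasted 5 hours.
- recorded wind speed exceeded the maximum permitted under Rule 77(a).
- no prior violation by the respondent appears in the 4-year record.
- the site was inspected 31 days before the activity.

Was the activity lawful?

Yes — lawful.

(a) ≤ 8 hrs duration — holds.
(b) supervisor present — not satisfied.
(1): T OR F → true.
(a) weather ok — not met.
(i) no prior violation — holds.
(ii) site inspected — satisfied.
(b) = T AND T = true.
(2): F OR T → true.
So Overall is satisfied (T AND T).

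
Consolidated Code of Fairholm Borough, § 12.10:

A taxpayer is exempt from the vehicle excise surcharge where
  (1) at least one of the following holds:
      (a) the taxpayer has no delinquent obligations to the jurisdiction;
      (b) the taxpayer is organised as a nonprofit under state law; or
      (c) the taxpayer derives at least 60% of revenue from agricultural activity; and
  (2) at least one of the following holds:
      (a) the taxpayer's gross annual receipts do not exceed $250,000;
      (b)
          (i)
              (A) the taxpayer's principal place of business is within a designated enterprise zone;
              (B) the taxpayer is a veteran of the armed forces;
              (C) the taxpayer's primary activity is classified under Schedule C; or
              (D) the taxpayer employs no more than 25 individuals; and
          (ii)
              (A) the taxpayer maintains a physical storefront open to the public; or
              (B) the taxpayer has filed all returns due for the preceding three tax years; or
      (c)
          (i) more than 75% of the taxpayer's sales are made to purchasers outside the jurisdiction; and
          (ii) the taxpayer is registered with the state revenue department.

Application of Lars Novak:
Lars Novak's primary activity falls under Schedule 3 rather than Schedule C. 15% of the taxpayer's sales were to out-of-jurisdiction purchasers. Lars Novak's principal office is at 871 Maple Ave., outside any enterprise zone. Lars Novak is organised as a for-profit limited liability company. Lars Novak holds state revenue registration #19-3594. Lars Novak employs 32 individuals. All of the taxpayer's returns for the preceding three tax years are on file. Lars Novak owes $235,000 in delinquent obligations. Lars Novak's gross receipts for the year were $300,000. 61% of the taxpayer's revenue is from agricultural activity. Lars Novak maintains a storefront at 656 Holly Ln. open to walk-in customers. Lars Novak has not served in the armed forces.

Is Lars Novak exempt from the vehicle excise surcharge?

(a) no delinquency — not met.
(b) nonprofit — fails.
(c) ≥60% agricultural — satisfied.
So (1) is satisfied (F OR F OR T).
(a) receipts ≤ $250,000 — not satisfied.
(A) in enterprise zone — fails.
(B) veteran — fails.
(C) Schedule C activity — not satisfied.
(D) ≤ 25 employees — not satisfied.
(i) = F OR F OR F OR F = false.
(A) has storefront — met.
(B) returns current — satisfied.
So (ii) is satisfied (T OR T).
(b) = F AND T = false.
(i) >75% out-of-jur. sales — not met.
(ii) state-registered — satisfied.
So (c) is not satisfied (F AND T).
So (2) is not satisfied (F OR F OR F).
So Overall is not satisfied (T AND F).

No — not exempt.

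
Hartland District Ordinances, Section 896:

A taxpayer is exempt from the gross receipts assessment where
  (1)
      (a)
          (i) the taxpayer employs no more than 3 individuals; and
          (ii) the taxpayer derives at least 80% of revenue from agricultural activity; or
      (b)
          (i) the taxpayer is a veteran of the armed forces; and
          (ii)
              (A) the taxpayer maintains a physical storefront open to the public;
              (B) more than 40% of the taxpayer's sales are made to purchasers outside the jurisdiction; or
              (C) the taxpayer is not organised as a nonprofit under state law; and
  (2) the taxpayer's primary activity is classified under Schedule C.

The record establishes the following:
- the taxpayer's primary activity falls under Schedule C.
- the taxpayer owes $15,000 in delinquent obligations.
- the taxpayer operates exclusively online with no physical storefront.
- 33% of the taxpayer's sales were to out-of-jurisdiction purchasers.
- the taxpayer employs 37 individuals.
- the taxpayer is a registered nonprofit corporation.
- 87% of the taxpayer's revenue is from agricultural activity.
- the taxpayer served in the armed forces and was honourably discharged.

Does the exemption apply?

(i) ≤ 3 employees — fails.
(ii) ≥80% agricultural — holds.
(a) = F AND T = false.
(i) veteran — met.
(A) has storefront — not met.
(B) >40% out-of-jur. sales — fails.
(C) not (nonprofit) — not satisfied.
(ii) = F OR F OR F = false.
(b): T AND F → false.
(1): F OR F → false.
(2) Schedule C activity — holds.
Overall = F AND T = false.

No — not exempt.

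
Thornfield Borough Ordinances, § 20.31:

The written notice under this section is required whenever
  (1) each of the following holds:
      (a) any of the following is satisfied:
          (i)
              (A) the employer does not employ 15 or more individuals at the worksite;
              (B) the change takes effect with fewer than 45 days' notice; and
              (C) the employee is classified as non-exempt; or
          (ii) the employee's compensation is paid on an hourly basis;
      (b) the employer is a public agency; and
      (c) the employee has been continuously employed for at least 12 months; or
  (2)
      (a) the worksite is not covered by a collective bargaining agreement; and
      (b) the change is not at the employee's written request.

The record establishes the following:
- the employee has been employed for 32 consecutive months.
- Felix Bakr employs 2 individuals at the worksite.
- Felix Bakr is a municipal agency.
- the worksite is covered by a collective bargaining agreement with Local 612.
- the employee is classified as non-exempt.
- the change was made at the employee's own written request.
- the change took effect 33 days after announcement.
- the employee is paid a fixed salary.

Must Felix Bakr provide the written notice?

Yes — required.

(A) not (≥ 15 at site) — holds.
(B) < 45 days' notice — holds.
(C) non-exempt — holds.
(i): T AND T AND T → true.
(ii) hourly-paid — fails.
So (a) is satisfied (T OR F).
(b) public agency — satisfied.
(c) tenure ≥ 12 mo. — holds.
(1) = T AND T AND T = true.
(a) no CBA — not satisfied.
(b) not employee-requested — not satisfied.
(2) = F AND F = false.
So Overall is satisfied (T OR F).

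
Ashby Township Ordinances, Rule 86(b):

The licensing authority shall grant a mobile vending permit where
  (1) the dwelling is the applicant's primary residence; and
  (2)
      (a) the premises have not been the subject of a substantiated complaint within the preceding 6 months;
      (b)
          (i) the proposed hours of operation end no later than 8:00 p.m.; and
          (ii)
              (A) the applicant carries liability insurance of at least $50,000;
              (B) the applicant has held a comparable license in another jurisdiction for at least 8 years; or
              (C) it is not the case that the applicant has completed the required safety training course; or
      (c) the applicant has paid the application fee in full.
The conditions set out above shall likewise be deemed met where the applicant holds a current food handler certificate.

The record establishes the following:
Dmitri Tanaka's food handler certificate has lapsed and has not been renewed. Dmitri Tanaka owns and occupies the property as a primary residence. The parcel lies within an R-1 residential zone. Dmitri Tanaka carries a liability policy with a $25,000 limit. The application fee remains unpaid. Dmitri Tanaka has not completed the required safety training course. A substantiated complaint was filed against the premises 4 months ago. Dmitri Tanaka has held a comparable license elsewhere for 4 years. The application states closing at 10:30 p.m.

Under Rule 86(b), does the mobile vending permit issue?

(1) primary residence — met.
(a) no complaint in 6 mo. — fails.
(i) closes by 8 p.m. — not met.
(A) insurance ≥ $50,000 — not satisfied.
(B) prior license ≥ 8 yr — fails.
(C) not (safety training) — satisfied.
(ii) = F OR F OR T = true.
(b) = F AND T = false.
(c) fee paid — not met.
So (2) is not satisfied (F OR F OR F).
Overall: T AND F → false.
Exception (food handler cert.) — not satisfied.
Result: main false OR exception false → false.

No — denied.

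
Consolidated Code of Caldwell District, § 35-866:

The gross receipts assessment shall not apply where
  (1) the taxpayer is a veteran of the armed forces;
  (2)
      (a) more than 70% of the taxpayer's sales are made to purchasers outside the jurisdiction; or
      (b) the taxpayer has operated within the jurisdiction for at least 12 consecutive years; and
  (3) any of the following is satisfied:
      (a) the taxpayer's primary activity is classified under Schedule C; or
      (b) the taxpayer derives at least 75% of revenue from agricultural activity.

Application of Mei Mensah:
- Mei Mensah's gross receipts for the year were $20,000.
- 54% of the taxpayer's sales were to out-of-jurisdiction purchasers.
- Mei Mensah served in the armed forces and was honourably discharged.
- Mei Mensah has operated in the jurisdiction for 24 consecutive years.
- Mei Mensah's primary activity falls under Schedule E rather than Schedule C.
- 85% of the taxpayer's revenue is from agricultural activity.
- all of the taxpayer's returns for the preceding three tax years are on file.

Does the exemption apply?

Yes — exempt.

(1) veteran — satisfied.
(a) >70% out-of-jur. sales — not met.
(b) ≥ 12 yrs in jurisdiction — satisfied.
(2): F OR T → true.
(a) Schedule C activity — fails.
(b) ≥75% agricultural — satisfied.
So (3) is satisfied (F OR T).
Overall: T AND T AND T → true.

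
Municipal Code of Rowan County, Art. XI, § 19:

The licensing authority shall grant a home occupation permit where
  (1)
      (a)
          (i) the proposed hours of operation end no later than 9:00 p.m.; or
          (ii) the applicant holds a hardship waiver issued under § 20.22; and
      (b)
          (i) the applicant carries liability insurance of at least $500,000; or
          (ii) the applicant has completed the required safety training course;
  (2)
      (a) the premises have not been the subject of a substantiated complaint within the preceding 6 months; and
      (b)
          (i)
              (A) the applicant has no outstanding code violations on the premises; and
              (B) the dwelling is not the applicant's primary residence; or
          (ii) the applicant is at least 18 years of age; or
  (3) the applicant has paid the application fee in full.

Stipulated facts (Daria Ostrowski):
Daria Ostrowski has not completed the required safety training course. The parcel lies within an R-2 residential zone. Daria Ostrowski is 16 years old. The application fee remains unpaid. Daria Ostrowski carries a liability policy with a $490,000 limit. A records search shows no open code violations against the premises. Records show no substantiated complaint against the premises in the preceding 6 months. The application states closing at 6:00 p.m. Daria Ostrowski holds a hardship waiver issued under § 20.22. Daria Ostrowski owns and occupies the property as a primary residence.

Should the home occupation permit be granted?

(i) closes by 9 p.m. — met.
(ii) hardship waiver — met.
So (a) is satisfied (T OR T).
(i) insurance ≥ $500,000 — not met.
(ii) safety training — fails.
(b) = F OR F = false.
(1) = T AND F = false.
(a) no complaint in 6 mo. — holds.
(A) no code violations — satisfied.
(B) not (primary residence) — not met.
(i): T AND F → false.
(ii) age ≥ 18 — not met.
So (b) is not satisfied (F OR F).
(2): T AND F → false.
(3) fee paid — not met.
Overall = F OR F OR F = false.

No — denied.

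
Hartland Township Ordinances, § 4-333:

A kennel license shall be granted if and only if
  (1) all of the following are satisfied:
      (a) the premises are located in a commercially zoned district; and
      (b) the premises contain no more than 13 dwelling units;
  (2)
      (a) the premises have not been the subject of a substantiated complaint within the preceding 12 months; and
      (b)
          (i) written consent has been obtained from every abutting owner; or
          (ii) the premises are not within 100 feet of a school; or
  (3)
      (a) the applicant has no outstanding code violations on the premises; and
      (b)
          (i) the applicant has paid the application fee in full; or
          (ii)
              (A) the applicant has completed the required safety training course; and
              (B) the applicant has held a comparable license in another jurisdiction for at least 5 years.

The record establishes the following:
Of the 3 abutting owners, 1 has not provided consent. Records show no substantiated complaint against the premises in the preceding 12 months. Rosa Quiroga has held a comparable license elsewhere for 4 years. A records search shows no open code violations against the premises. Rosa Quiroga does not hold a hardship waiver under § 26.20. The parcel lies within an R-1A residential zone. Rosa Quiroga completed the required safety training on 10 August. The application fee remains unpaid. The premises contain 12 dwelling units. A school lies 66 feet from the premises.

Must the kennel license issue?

(a) commercially zoned — not satisfied.
(b) ≤ 13 units — satisfied.
(1): F AND T → false.
(a) no complaint in 12 mo. — met.
(i) all abutters consent — not satisfied.
(ii) ≥100 ft from school — not met.
(b): F OR F → false.
(2): T AND F → false.
(a) no code violations — met.
(i) fee paid — not satisfied.
(A) safety training — holds.
(B) prior license ≥ 5 yr — not met.
(ii): T AND F → false.
(b): F OR F → false.
So (3) is not satisfied (T AND F).
So Overall is not satisfied (F OR F OR F).

No — denied.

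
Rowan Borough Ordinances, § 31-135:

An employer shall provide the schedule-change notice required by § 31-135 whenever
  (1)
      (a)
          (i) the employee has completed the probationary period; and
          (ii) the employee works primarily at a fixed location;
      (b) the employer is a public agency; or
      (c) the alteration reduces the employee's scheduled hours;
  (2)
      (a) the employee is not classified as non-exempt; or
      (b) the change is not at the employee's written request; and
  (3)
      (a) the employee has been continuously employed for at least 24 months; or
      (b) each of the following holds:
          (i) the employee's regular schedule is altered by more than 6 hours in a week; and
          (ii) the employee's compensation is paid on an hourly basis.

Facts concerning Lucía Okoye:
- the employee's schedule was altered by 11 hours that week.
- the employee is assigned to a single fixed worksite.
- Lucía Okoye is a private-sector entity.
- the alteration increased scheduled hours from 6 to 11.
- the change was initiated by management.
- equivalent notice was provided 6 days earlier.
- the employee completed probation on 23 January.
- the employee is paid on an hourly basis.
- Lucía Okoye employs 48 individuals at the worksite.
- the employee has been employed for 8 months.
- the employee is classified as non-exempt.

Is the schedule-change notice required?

Yes — required.

(i) past probation — satisfied.
(ii) fixed location — met.
(a): T AND T → true.
(b) public agency — not satisfied.
(c) hours reduced — fails.
(1): T OR F OR F → true.
(a) not (non-exempt) — not met.
(b) not employee-requested — satisfied.
(2): F OR T → true.
(a) tenure ≥ 24 mo. — fails.
(i) schedule shift > 6h — satisfied.
(ii) hourly-paid — met.
(b) = T AND T = true.
(3) = F OR T = true.
So Overall is satisfied (T AND T AND T).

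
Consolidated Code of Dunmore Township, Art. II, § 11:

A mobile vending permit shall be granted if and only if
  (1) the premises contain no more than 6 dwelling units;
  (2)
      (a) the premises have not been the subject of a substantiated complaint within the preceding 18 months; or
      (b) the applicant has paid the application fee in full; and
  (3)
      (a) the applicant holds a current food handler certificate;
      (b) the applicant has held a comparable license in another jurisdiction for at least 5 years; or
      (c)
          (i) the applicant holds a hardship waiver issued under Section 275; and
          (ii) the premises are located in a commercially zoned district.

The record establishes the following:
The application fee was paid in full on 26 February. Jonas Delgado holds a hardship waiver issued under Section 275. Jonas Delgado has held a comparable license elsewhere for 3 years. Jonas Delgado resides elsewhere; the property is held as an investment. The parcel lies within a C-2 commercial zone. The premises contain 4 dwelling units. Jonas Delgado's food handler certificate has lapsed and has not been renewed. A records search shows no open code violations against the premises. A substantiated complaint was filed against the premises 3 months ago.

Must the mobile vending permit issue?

(1) ≤ 6 units — met.
(a) no complaint in 18 mo. — fails.
(b) fee paid — holds.
(2) = F OR T = true.
(a) food handler cert. — not satisfied.
(b) prior license ≥ 5 yr — not met.
(i) hardship waiver — satisfied.
(ii) commercially zoned — holds.
(c) = T AND T = true.
So (3) is satisfied (F OR F OR T).
So Overall is satisfied (T AND T AND T).

Yes — granted.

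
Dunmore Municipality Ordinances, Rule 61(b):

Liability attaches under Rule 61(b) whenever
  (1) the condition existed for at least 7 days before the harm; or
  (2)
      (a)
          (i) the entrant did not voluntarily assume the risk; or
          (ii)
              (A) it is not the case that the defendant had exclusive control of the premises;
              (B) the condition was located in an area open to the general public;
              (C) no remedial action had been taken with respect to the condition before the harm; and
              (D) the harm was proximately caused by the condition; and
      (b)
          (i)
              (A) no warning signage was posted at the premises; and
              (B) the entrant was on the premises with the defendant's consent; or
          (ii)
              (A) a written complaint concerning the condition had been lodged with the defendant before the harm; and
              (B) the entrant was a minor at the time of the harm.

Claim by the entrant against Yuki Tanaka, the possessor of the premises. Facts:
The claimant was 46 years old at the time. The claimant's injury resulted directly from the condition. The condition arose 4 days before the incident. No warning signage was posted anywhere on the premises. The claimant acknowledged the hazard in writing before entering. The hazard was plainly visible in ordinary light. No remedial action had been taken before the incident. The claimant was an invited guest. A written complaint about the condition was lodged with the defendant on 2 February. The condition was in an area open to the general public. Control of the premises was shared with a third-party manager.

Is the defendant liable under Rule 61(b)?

(1) condition ≥7 days old — not satisfied.
(i) no assumed risk — not met.
(A) not (exclusive control) — met.
(B) public area — holds.
(C) no remedial action — holds.
(D) proximate cause — satisfied.
(ii) = T AND T AND T AND T = true.
(a) = F OR T = true.
(A) no signage posted — satisfied.
(B) consent to enter — holds.
So (i) is satisfied (T AND T).
(A) complaint lodged — satisfied.
(B) entrant a minor — fails.
(ii): T AND F → false.
(b) = T OR F = true.
So (2) is satisfied (T AND T).
So Overall is satisfied (F OR T).

Yes — liable.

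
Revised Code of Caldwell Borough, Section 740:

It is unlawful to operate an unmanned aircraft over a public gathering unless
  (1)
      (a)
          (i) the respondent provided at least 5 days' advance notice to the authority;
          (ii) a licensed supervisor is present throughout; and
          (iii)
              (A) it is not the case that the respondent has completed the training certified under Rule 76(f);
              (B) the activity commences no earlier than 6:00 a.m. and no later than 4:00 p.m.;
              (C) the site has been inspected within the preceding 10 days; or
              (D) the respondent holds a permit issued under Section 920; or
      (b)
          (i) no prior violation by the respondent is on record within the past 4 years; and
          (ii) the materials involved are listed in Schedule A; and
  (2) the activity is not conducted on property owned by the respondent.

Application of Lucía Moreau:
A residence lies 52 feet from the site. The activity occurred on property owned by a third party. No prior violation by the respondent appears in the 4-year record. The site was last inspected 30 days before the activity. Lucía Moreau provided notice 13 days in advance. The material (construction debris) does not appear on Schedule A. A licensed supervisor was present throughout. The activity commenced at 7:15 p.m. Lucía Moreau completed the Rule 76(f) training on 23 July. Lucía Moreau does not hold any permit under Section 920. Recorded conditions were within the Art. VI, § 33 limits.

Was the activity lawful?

No — unlawful.

(i) ≥5 days' notice — met.
(ii) supervisor present — holds.
(A) not (training certified) — not satisfied.
(B) start within hours — not met.
(C) site inspected — fails.
(D) holds permit — not satisfied.
(iii): F OR F OR F OR F → false.
So (a) is not satisfied (T AND T AND F).
(i) no prior violation — met.
(ii) Schedule A material — not satisfied.
(b) = T AND F = false.
(1): F OR F → false.
(2) not (own property) — satisfied.
Overall = F AND T = false.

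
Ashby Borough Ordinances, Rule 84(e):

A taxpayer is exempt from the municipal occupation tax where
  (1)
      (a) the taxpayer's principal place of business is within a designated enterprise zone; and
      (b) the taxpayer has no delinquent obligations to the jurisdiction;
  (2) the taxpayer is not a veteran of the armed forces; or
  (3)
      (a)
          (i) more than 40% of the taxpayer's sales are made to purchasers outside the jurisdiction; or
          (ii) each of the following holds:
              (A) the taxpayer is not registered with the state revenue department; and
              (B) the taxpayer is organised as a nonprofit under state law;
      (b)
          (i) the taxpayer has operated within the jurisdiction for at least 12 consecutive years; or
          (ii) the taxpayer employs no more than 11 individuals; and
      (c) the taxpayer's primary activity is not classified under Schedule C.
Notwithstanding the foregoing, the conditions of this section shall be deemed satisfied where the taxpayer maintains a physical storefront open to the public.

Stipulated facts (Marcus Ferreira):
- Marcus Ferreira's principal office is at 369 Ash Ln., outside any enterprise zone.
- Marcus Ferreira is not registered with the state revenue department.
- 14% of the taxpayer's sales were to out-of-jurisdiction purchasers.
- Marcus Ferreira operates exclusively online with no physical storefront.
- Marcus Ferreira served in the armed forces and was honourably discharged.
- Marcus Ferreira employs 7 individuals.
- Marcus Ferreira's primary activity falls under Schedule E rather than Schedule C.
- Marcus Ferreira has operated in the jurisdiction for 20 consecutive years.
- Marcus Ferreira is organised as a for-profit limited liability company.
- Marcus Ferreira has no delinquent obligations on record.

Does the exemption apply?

(a) in enterprise zone — not satisfied.
(b) no delinquency — holds.
So (1) is not satisfied (F AND T).
(2) not (veteran) — not met.
(i) >40% out-of-jur. sales — not met.
(A) not (state-registered) — met.
(B) nonprofit — not met.
(ii) = T AND F = false.
So (a) is not satisfied (F OR F).
(i) ≥ 12 yrs in jurisdiction — holds.
(ii) ≤ 11 employees — met.
So (b) is satisfied (T OR T).
(c) not (Schedule C activity) — satisfied.
(3) = F AND T AND T = false.
So Overall is not satisfied (F OR F OR F).
Exception (has storefront) — not satisfied.
Result: main false OR exception false → false.

No — not exempt.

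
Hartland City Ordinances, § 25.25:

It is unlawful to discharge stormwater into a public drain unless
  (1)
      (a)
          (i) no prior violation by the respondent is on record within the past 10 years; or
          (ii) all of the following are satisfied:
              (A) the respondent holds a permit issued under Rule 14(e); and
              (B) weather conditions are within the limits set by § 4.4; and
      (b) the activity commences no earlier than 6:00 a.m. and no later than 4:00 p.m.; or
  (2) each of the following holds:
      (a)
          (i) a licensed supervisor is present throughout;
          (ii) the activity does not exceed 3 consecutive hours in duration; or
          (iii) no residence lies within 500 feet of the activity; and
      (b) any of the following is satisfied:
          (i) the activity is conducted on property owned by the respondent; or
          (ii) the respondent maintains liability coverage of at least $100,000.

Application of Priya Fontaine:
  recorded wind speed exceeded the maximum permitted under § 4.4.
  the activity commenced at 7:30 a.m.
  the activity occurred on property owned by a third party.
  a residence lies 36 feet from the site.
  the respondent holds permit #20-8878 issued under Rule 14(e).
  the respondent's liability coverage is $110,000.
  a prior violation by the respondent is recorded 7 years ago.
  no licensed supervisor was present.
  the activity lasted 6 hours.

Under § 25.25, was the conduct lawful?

(i) no prior violation — not satisfied.
(A) holds permit — holds.
(B) weather ok — not satisfied.
(ii): T AND F → false.
(a): F OR F → false.
(b) start within hours — met.
So (1) is not satisfied (F AND T).
(i) supervisor present — not met.
(ii) ≤ 3 hrs duration — fails.
(iii) no residence in 500 ft — not satisfied.
(a) = F OR F OR F = false.
(i) own property — fails.
(ii) coverage ≥ $100,000 — satisfied.
So (b) is satisfied (F OR T).
(2) = F AND T = false.
So Overall is not satisfied (F OR F).

No — unlawful.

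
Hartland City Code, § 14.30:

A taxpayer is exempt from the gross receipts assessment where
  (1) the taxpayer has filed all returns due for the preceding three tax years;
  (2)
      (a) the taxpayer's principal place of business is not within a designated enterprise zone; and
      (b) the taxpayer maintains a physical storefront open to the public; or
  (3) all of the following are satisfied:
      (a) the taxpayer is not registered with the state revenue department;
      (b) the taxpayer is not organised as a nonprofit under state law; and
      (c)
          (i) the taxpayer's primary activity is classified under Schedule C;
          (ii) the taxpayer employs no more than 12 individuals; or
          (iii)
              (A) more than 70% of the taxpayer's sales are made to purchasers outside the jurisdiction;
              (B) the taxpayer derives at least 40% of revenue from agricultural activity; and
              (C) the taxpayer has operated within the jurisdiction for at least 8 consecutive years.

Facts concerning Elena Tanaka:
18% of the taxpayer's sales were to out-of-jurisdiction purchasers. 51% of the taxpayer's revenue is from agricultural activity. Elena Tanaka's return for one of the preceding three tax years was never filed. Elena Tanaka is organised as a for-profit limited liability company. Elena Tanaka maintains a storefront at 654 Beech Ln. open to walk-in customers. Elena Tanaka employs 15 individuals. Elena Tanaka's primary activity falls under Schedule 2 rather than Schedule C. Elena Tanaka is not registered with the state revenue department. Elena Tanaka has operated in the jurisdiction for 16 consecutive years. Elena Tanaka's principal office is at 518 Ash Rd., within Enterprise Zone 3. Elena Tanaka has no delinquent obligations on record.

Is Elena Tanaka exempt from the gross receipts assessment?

(1) returns current — not satisfied.
(a) not (in enterprise zone) — not satisfied.
(b) has storefront — holds.
So (2) is not satisfied (F AND T).
(a) not (state-registered) — holds.
(b) not (nonprofit) — holds.
(i) Schedule C activity — not satisfied.
(ii) ≤ 12 employees — not satisfied.
(A) >70% out-of-jur. sales — not met.
(B) ≥40% agricultural — satisfied.
(C) ≥ 8 yrs in jurisdiction — met.
(iii): F AND T AND T → false.
(c): F OR F OR F → false.
(3) = T AND T AND F = false.
Overall = F OR F OR F = false.

No — not exempt.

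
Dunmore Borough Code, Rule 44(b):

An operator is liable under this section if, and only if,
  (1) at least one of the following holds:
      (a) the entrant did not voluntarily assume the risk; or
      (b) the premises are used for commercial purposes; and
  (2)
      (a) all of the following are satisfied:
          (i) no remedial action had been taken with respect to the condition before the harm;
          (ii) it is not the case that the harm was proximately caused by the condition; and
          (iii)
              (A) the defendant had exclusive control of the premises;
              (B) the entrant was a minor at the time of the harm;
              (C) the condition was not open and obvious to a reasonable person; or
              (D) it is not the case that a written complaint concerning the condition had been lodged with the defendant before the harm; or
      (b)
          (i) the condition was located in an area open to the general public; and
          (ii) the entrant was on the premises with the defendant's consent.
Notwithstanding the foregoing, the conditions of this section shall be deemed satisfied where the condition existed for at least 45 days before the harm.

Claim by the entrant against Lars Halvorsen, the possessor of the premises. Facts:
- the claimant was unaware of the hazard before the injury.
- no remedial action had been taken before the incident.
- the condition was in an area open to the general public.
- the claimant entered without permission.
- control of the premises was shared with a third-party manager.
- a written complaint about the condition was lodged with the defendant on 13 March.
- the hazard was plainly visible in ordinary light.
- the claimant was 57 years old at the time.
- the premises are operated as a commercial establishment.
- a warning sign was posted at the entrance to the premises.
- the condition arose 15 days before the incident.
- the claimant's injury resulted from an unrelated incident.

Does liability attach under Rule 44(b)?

No — not liable.

(a) no assumed risk — satisfied.
(b) commercial use — met.
(1): T OR T → true.
(i) no remedial action — met.
(ii) not (proximate cause) — met.
(A) exclusive control — not met.
(B) entrant a minor — fails.
(C) not open/obvious — fails.
(D) not (complaint lodged) — not met.
(iii): F OR F OR F OR F → false.
So (a) is not satisfied (T AND T AND F).
(i) public area — holds.
(ii) consent to enter — fails.
So (b) is not satisfied (T AND F).
(2) = F OR F = false.
Overall: T AND F → false.
Exception (condition ≥45 days old) — not satisfied.
Result: main false OR exception false → false.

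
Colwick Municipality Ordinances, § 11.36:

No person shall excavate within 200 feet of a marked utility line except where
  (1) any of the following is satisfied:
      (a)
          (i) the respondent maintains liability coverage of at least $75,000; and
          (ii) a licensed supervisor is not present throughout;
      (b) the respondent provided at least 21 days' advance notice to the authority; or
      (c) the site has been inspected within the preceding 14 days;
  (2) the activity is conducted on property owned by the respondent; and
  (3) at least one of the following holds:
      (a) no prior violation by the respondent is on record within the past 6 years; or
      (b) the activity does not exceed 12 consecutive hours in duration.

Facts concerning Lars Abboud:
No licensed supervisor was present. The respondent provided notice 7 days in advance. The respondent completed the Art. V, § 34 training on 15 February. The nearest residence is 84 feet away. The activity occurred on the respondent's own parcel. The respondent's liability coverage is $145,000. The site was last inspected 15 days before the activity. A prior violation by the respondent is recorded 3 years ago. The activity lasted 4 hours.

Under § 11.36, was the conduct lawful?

(i) coverage ≥ $75,000 — holds.
(ii) not (supervisor present) — met.
So (a) is satisfied (T AND T).
(b) ≥21 days' notice — not satisfied.
(c) site inspected — fails.
(1): T OR F OR F → true.
(2) own property — met.
(a) no prior violation — not satisfied.
(b) ≤ 12 hrs duration — satisfied.
(3): F OR T → true.
Overall = T AND T AND T = true.

Yes — lawful.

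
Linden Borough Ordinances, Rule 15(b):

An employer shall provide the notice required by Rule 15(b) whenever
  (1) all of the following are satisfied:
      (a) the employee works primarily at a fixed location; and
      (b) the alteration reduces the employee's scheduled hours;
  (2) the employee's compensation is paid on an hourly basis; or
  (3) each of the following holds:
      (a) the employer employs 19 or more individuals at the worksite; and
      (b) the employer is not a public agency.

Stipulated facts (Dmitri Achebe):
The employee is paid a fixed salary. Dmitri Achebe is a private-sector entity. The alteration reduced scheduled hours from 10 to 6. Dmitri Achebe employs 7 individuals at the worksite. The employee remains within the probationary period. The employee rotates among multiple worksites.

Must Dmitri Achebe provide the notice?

(a) fixed location — not satisfied.
(b) hours reduced — satisfied.
(1) = F AND T = false.
(2) hourly-paid — not met.
(a) ≥ 19 at site — not satisfied.
(b) not (public agency) — met.
(3) = F AND T = false.
Overall: F OR F OR F → false.

No — not required.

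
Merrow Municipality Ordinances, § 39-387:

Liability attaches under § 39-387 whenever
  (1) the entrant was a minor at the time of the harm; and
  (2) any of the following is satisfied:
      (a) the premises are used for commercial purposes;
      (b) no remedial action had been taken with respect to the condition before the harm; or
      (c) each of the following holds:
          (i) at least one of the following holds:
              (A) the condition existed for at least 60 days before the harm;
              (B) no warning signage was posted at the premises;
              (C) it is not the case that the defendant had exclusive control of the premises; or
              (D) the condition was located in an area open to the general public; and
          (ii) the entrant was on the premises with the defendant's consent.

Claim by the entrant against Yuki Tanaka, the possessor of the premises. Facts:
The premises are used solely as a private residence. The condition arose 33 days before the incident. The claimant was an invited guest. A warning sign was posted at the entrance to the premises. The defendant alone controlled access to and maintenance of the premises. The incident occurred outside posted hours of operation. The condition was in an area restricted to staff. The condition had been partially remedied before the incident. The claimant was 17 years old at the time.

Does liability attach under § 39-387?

(1) entrant a minor — satisfied.
(a) commercial use — not met.
(b) no remedial action — fails.
(A) condition ≥60 days old — fails.
(B) no signage posted — not satisfied.
(C) not (exclusive control) — not satisfied.
(D) public area — not met.
(i) = F OR F OR F OR F = false.
(ii) consent to enter — satisfied.
So (c) is not satisfied (F AND T).
So (2) is not satisfied (F OR F OR F).
Overall = T AND F = false.

No — not liable.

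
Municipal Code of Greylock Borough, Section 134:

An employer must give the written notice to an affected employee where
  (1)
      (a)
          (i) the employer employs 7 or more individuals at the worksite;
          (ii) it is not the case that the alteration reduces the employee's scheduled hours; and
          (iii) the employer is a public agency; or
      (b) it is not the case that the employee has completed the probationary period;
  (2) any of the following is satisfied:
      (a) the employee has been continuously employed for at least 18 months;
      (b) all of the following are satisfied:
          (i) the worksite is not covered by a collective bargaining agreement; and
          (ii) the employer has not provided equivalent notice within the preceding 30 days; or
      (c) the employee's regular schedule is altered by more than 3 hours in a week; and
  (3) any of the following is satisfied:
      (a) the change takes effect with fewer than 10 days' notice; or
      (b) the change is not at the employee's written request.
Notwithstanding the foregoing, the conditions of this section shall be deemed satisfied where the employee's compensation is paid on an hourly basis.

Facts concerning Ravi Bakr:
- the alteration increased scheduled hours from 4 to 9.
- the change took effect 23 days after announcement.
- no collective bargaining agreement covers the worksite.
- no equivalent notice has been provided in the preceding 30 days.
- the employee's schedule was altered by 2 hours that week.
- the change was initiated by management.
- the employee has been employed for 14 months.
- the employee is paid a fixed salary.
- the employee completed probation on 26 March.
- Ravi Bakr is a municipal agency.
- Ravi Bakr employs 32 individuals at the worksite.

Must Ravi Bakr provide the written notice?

Yes — required.

(i) ≥ 7 at site — satisfied.
(ii) not (hours reduced) — met.
(iii) public agency — holds.
(a) = T AND T AND T = true.
(b) not (past probation) — not satisfied.
So (1) is satisfied (T OR F).
(a) tenure ≥ 18 mo. — fails.
(i) no CBA — met.
(ii) no recent notice — holds.
(b): T AND T → true.
(c) schedule shift > 3h — not satisfied.
(2): F OR T OR F → true.
(a) < 10 days' notice — not satisfied.
(b) not employee-requested — met.
(3): F OR T → true.
So Overall is satisfied (T AND T AND T).
Exception (hourly-paid) — not satisfied.
Result: main true OR exception false → true.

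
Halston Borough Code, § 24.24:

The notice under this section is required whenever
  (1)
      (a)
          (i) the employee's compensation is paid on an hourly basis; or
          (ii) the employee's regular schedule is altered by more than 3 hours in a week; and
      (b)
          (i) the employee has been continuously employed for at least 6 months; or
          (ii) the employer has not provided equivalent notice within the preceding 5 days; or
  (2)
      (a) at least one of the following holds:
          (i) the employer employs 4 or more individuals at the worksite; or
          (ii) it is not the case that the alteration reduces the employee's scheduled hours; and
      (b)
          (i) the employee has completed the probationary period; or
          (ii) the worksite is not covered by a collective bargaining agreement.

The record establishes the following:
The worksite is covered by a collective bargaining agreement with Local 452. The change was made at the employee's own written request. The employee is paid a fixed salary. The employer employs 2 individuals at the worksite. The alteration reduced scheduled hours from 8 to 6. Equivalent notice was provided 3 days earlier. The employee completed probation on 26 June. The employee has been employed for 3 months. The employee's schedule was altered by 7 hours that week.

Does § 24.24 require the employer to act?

No — not required.

(i) hourly-paid — not satisfied.
(ii) schedule shift > 3h — holds.
(a): F OR T → true.
(i) tenure ≥ 6 mo. — not satisfied.
(ii) no recent notice — fails.
So (b) is not satisfied (F OR F).
(1): T AND F → false.
(i) ≥ 4 at site — not satisfied.
(ii) not (hours reduced) — fails.
(a) = F OR F = false.
(i) past probation — met.
(ii) no CBA — not met.
So (b) is satisfied (T OR F).
So (2) is not satisfied (F AND T).
So Overall is not satisfied (F OR F).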